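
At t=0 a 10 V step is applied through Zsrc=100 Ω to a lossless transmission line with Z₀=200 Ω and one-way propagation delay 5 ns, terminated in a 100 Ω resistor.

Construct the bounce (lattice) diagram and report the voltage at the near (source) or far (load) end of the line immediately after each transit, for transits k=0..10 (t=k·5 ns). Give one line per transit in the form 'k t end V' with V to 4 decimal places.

Γ_L=-0.333333, Γ_S=-0.333333; launch V₁=10·200/300=6.666667
k=0 src: V=6.6667
k=1 load: inc=6.666667, refl=6.666667·-0.333333=-2.2222; V=0.000000+6.666667+-2.222222=4.4444
k=2 src: inc=-2.222222, refl=-2.222222·-0.333333=0.7407; V=6.666667+-2.222222+0.740741=5.1852
k=3 load: inc=0.740741, refl=0.740741·-0.333333=-0.2469; V=4.444444+0.740741+-0.246914=4.9383
k=4 src: inc=-0.246914, refl=-0.246914·-0.333333=0.0823; V=5.185185+-0.246914+0.082305=5.0206
k=5 load: inc=0.082305, refl=0.082305·-0.333333=-0.0274; V=4.938272+0.082305+-0.027435=4.9931
k=6 src: inc=-0.027435, refl=-0.027435·-0.333333=0.0091; V=5.020576+-0.027435+0.009145=5.0023
k=7 load: inc=0.009145, refl=0.009145·-0.333333=-0.0030; V=4.993141+0.009145+-0.003048=4.9992
k=8 src: inc=-0.003048, refl=-0.003048·-0.333333=0.0010; V=5.002286+-0.003048+0.001016=5.0003
k=9 load: inc=0.001016, refl=0.001016·-0.333333=-0.0003; V=4.999238+0.001016+-0.000339=4.9999
k=10 src: inc=-0.000339, refl=-0.000339·-0.333333=0.0001; V=5.000254+-0.000339+0.000113=5.0000

0 0 source 6.6667
1 5 load 4.4444
2 10 source 5.1852
3 15 load 4.9383
4 20 source 5.0206
5 25 load 4.9931
6 30 source 5.0023
7 35 load 4.9992
8 40 source 5.0003
9 45 load 4.9999
10 50 source 5.0000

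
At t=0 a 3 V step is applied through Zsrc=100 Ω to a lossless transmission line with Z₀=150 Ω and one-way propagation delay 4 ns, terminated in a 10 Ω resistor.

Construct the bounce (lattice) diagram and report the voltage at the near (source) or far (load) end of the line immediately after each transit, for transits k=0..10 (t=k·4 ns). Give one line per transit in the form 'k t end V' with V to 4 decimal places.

Γ_L=-0.875000, Γ_S=-0.200000; launch V₁=3·150/250=1.800000
k=0 src: V=1.8000
k=1 load: inc=1.800000, refl=1.800000·-0.875000=-1.5750; V=0.000000+1.800000+-1.575000=0.2250
k=2 src: inc=-1.575000, refl=-1.575000·-0.200000=0.3150; V=1.800000+-1.575000+0.315000=0.5400
k=3 load: inc=0.315000, refl=0.315000·-0.875000=-0.2756; V=0.225000+0.315000+-0.275625=0.2644
k=4 src: inc=-0.275625, refl=-0.275625·-0.200000=0.0551; V=0.540000+-0.275625+0.055125=0.3195
k=5 load: inc=0.055125, refl=0.055125·-0.875000=-0.0482; V=0.264375+0.055125+-0.048234=0.2713
k=6 src: inc=-0.048234, refl=-0.048234·-0.200000=0.0096; V=0.319500+-0.048234+0.009647=0.2809
k=7 load: inc=0.009647, refl=0.009647·-0.875000=-0.0084; V=0.271266+0.009647+-0.008441=0.2725
k=8 src: inc=-0.008441, refl=-0.008441·-0.200000=0.0017; V=0.280913+-0.008441+0.001688=0.2742
k=9 load: inc=0.001688, refl=0.001688·-0.875000=-0.0015; V=0.272471+0.001688+-0.001477=0.2727
k=10 src: inc=-0.001477, refl=-0.001477·-0.200000=0.0003; V=0.274160+-0.001477+0.000295=0.2730

0 0 source 1.8000
1 4 load 0.2250
2 8 source 0.5400
3 12 load 0.2644
4 16 source 0.3195
5 20 load 0.2713
6 24 source 0.2809
7 28 load 0.2725
8 32 source 0.2742
9 36 load 0.2727
10 40 source 0.2730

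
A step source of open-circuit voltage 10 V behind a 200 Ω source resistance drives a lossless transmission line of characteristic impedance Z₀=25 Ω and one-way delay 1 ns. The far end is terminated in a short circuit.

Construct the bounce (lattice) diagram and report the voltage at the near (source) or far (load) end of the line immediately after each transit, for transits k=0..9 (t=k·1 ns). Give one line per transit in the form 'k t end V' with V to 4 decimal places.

Γ_L=-1.000000, Γ_S=0.777778; launch V₁=10·25/225=1.111111
k=0 src: V=1.1111
k=1 load: inc=1.111111, refl=1.111111·-1.000000=-1.1111; V=0.000000+1.111111+-1.111111=0.0000
k=2 src: inc=-1.111111, refl=-1.111111·0.777778=-0.8642; V=1.111111+-1.111111+-0.864198=-0.8642
k=3 load: inc=-0.864198, refl=-0.864198·-1.000000=0.8642; V=0.000000+-0.864198+0.864198=0.0000
k=4 src: inc=0.864198, refl=0.864198·0.777778=0.6722; V=-0.864198+0.864198+0.672154=0.6722
k=5 load: inc=0.672154, refl=0.672154·-1.000000=-0.6722; V=0.000000+0.672154+-0.672154=0.0000
k=6 src: inc=-0.672154, refl=-0.672154·0.777778=-0.5228; V=0.672154+-0.672154+-0.522786=-0.5228
k=7 load: inc=-0.522786, refl=-0.522786·-1.000000=0.5228; V=0.000000+-0.522786+0.522786=0.0000
k=8 src: inc=0.522786, refl=0.522786·0.777778=0.4066; V=-0.522786+0.522786+0.406611=0.4066
k=9 load: inc=0.406611, refl=0.406611·-1.000000=-0.4066; V=0.000000+0.406611+-0.406611=0.0000

0 0 source 1.1111
1 1 load 0.0000
2 2 source -0.8642
3 3 load 0.0000
4 4 source 0.6722
5 5 load 0.0000
6 6 source -0.5228
7 7 load 0.0000
8 8 source 0.4066
9 9 load 0.0000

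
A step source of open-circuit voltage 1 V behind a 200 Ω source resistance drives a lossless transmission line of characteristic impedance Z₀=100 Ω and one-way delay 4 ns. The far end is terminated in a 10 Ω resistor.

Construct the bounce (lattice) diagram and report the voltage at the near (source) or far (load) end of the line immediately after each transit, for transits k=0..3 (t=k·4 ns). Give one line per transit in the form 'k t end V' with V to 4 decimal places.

Γ_L=-0.818182, Γ_S=0.333333; launch V₁=1·100/300=0.333333
k=0 src: V=0.3333
k=1 load: inc=0.333333, refl=0.333333·-0.818182=-0.2727; V=0.000000+0.333333+-0.272727=0.0606
k=2 src: inc=-0.272727, refl=-0.272727·0.333333=-0.0909; V=0.333333+-0.272727+-0.090909=-0.0303
k=3 load: inc=-0.090909, refl=-0.090909·-0.818182=0.0744; V=0.060606+-0.090909+0.074380=0.0441

0 0 source 0.3333
1 4 load 0.0606
2 8 source -0.0303
3 12 load 0.0441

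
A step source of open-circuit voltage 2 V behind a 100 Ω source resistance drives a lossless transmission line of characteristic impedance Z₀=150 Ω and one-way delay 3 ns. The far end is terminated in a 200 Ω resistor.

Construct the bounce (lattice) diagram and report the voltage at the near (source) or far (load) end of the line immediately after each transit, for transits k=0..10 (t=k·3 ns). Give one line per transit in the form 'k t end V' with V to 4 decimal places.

Γ_L=0.142857, Γ_S=-0.200000; launch V₁=2·150/250=1.200000
k=0 src: V=1.2000
k=1 load: inc=1.200000, refl=1.200000·0.142857=0.1714; V=0.000000+1.200000+0.171429=1.3714
k=2 src: inc=0.171429, refl=0.171429·-0.200000=-0.0343; V=1.200000+0.171429+-0.034286=1.3371
k=3 load: inc=-0.034286, refl=-0.034286·0.142857=-0.0049; V=1.371429+-0.034286+-0.004898=1.3322
k=4 src: inc=-0.004898, refl=-0.004898·-0.200000=0.0010; V=1.337143+-0.004898+0.000980=1.3332
k=5 load: inc=0.000980, refl=0.000980·0.142857=0.0001; V=1.332245+0.000980+0.000140=1.3334
k=6 src: inc=0.000140, refl=0.000140·-0.200000=-0.0000; V=1.333224+0.000140+-0.000028=1.3333
k=7 load: inc=-0.000028, refl=-0.000028·0.142857=-0.0000; V=1.333364+-0.000028+-0.000004=1.3333
k=8 src: inc=-0.000004, refl=-0.000004·-0.200000=0.0000; V=1.333336+-0.000004+0.000001=1.3333
k=9 load: inc=0.000001, refl=0.000001·0.142857=0.0000; V=1.333332+0.000001+0.000000=1.3333
k=10 src: inc=0.000000, refl=0.000000·-0.200000=-0.0000; V=1.333333+0.000000+-0.000000=1.3333

0 0 source 1.2000
1 3 load 1.3714
2 6 source 1.3371
3 9 load 1.3322
4 12 source 1.3332
5 15 load 1.3334
6 18 source 1.3333
7 21 load 1.3333
8 24 source 1.3333
9 27 load 1.3333
10 30 source 1.3333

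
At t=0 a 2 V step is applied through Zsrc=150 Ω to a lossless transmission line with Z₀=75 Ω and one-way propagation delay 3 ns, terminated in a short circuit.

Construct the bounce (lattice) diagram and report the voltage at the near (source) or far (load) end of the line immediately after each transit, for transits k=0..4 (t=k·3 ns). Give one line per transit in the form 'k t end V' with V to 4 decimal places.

Γ_L=-1.000000, Γ_S=0.333333; launch V₁=2·75/225=0.666667
k=0 src: V=0.6667
k=1 load: inc=0.666667, refl=0.666667·-1.000000=-0.6667; V=0.000000+0.666667+-0.666667=0.0000
k=2 src: inc=-0.666667, refl=-0.666667·0.333333=-0.2222; V=0.666667+-0.666667+-0.222222=-0.2222
k=3 load: inc=-0.222222, refl=-0.222222·-1.000000=0.2222; V=0.000000+-0.222222+0.222222=0.0000
k=4 src: inc=0.222222, refl=0.222222·0.333333=0.0741; V=-0.222222+0.222222+0.074074=0.0741

0 0 source 0.6667
1 3 load 0.0000
2 6 source -0.2222
3 9 load 0.0000
4 12 source 0.0741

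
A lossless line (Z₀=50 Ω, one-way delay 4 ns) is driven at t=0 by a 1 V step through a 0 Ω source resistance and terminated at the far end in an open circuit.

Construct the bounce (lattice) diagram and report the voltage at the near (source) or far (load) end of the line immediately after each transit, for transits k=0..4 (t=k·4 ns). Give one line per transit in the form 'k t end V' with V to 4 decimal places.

0 0 source 1.0000
1 4 load 2.0000
2 8 source 1.0000
3 12 load 0.0000
4 16 source 1.0000

Γ_L=1.000000, Γ_S=-1.000000; launch V₁=1·50/50=1.000000
k=0 src: V=1.0000
k=1 load: inc=1.000000, refl=1.000000·1.000000=1.0000; V=0.000000+1.000000+1.000000=2.0000
k=2 src: inc=1.000000, refl=1.000000·-1.000000=-1.0000; V=1.000000+1.000000+-1.000000=1.0000
k=3 load: inc=-1.000000, refl=-1.000000·1.000000=-1.0000; V=2.000000+-1.000000+-1.000000=0.0000
k=4 src: inc=-1.000000, refl=-1.000000·-1.000000=1.0000; V=1.000000+-1.000000+1.000000=1.0000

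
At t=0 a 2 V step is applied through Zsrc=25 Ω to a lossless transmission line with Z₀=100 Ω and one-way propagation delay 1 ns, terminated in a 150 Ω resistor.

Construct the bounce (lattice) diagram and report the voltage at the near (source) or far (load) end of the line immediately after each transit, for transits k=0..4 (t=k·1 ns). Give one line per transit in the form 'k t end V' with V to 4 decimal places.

0 0 source 1.6000
1 1 load 1.9200
2 2 source 1.7280
3 3 load 1.6896
4 4 source 1.7126

Γ_L=0.200000, Γ_S=-0.600000; launch V₁=2·100/125=1.600000
k=0 src: V=1.6000
k=1 load: inc=1.600000, refl=1.600000·0.200000=0.3200; V=0.000000+1.600000+0.320000=1.9200
k=2 src: inc=0.320000, refl=0.320000·-0.600000=-0.1920; V=1.600000+0.320000+-0.192000=1.7280
k=3 load: inc=-0.192000, refl=-0.192000·0.200000=-0.0384; V=1.920000+-0.192000+-0.038400=1.6896
k=4 src: inc=-0.038400, refl=-0.038400·-0.600000=0.0230; V=1.728000+-0.038400+0.023040=1.7126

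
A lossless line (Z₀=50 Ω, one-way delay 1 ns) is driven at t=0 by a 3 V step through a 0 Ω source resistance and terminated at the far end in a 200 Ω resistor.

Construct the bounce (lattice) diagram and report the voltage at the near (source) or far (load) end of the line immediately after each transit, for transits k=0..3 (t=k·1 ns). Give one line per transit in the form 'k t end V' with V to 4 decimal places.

0 0 source 3.0000
1 1 load 4.8000
2 2 source 3.0000
3 3 load 1.9200

Γ_L=0.600000, Γ_S=-1.000000; launch V₁=3·50/50=3.000000
k=0 src: V=3.0000
k=1 load: inc=3.000000, refl=3.000000·0.600000=1.8000; V=0.000000+3.000000+1.800000=4.8000
k=2 src: inc=1.800000, refl=1.800000·-1.000000=-1.8000; V=3.000000+1.800000+-1.800000=3.0000
k=3 load: inc=-1.800000, refl=-1.800000·0.600000=-1.0800; V=4.800000+-1.800000+-1.080000=1.9200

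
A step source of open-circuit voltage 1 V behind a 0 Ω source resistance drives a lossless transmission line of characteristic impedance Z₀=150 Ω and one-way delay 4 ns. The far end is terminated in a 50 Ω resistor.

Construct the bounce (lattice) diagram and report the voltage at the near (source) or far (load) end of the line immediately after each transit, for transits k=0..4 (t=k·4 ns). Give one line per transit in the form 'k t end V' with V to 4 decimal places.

Γ_L=-0.500000, Γ_S=-1.000000; launch V₁=1·150/150=1.000000
k=0 src: V=1.0000
k=1 load: inc=1.000000, refl=1.000000·-0.500000=-0.5000; V=0.000000+1.000000+-0.500000=0.5000
k=2 src: inc=-0.500000, refl=-0.500000·-1.000000=0.5000; V=1.000000+-0.500000+0.500000=1.0000
k=3 load: inc=0.500000, refl=0.500000·-0.500000=-0.2500; V=0.500000+0.500000+-0.250000=0.7500
k=4 src: inc=-0.250000, refl=-0.250000·-1.000000=0.2500; V=1.000000+-0.250000+0.250000=1.0000

0 0 source 1.0000
1 4 load 0.5000
2 8 source 1.0000
3 12 load 0.7500
4 16 source 1.0000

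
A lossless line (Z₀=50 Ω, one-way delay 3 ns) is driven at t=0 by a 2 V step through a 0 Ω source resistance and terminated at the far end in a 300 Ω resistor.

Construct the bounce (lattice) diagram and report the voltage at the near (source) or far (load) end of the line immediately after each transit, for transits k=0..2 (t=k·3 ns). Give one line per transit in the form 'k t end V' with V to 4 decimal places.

Γ_L=0.714286, Γ_S=-1.000000; launch V₁=2·50/50=2.000000
k=0 src: V=2.0000
k=1 load: inc=2.000000, refl=2.000000·0.714286=1.4286; V=0.000000+2.000000+1.428571=3.4286
k=2 src: inc=1.428571, refl=1.428571·-1.000000=-1.4286; V=2.000000+1.428571+-1.428571=2.0000

0 0 source 2.0000
1 3 load 3.4286
2 6 source 2.0000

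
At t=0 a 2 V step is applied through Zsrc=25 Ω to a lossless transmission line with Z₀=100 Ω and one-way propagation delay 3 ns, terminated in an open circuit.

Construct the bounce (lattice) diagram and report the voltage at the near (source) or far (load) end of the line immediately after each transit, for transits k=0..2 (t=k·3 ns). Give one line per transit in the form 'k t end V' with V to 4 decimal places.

Γ_L=1.000000, Γ_S=-0.600000; launch V₁=2·100/125=1.600000
k=0 src: V=1.6000
k=1 load: inc=1.600000, refl=1.600000·1.000000=1.6000; V=0.000000+1.600000+1.600000=3.2000
k=2 src: inc=1.600000, refl=1.600000·-0.600000=-0.9600; V=1.600000+1.600000+-0.960000=2.2400

0 0 source 1.6000
1 3 load 3.2000
2 6 source 2.2400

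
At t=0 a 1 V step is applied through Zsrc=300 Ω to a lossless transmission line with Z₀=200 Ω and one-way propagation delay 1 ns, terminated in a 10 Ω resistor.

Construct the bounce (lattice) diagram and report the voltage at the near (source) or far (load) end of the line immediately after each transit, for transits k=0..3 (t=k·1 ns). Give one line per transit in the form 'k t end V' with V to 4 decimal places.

0 0 source 0.4000
1 1 load 0.0381
2 2 source -0.0343
3 3 load 0.0312

Γ_L=-0.904762, Γ_S=0.200000; launch V₁=1·200/500=0.400000
k=0 src: V=0.4000
k=1 load: inc=0.400000, refl=0.400000·-0.904762=-0.3619; V=0.000000+0.400000+-0.361905=0.0381
k=2 src: inc=-0.361905, refl=-0.361905·0.200000=-0.0724; V=0.400000+-0.361905+-0.072381=-0.0343
k=3 load: inc=-0.072381, refl=-0.072381·-0.904762=0.0655; V=0.038095+-0.072381+0.065488=0.0312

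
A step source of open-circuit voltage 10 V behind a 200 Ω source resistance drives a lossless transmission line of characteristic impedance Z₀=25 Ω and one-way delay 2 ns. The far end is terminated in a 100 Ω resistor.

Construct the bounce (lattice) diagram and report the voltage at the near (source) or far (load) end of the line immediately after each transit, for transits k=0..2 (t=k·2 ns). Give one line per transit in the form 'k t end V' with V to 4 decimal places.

0 0 source 1.1111
1 2 load 1.7778
2 4 source 2.2963

Γ_L=0.600000, Γ_S=0.777778; launch V₁=10·25/225=1.111111
k=0 src: V=1.1111
k=1 load: inc=1.111111, refl=1.111111·0.600000=0.6667; V=0.000000+1.111111+0.666667=1.7778
k=2 src: inc=0.666667, refl=0.666667·0.777778=0.5185; V=1.111111+0.666667+0.518519=2.2963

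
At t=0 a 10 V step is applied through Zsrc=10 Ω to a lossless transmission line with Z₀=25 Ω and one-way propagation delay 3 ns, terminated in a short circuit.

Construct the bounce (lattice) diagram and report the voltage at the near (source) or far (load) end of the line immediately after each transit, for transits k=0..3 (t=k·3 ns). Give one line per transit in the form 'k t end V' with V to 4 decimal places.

0 0 source 7.1429
1 3 load 0.0000
2 6 source 3.0612
3 9 load 0.0000

Γ_L=-1.000000, Γ_S=-0.428571; launch V₁=10·25/35=7.142857
k=0 src: V=7.1429
k=1 load: inc=7.142857, refl=7.142857·-1.000000=-7.1429; V=0.000000+7.142857+-7.142857=0.0000
k=2 src: inc=-7.142857, refl=-7.142857·-0.428571=3.0612; V=7.142857+-7.142857+3.061224=3.0612
k=3 load: inc=3.061224, refl=3.061224·-1.000000=-3.0612; V=0.000000+3.061224+-3.061224=0.0000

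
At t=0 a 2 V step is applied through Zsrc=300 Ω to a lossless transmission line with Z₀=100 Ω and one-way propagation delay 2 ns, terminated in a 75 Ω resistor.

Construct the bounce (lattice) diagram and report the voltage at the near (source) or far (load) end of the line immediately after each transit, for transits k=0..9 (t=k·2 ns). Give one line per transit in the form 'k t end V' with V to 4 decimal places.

0 0 source 0.5000
1 2 load 0.4286
2 4 source 0.3929
3 6 load 0.3980
4 8 source 0.4005
5 10 load 0.4001
6 12 source 0.4000
7 14 load 0.4000
8 16 source 0.4000
9 18 load 0.4000

Γ_L=-0.142857, Γ_S=0.500000; launch V₁=2·100/400=0.500000
k=0 src: V=0.5000
k=1 load: inc=0.500000, refl=0.500000·-0.142857=-0.0714; V=0.000000+0.500000+-0.071429=0.4286
k=2 src: inc=-0.071429, refl=-0.071429·0.500000=-0.0357; V=0.500000+-0.071429+-0.035714=0.3929
k=3 load: inc=-0.035714, refl=-0.035714·-0.142857=0.0051; V=0.428571+-0.035714+0.005102=0.3980
k=4 src: inc=0.005102, refl=0.005102·0.500000=0.0026; V=0.392857+0.005102+0.002551=0.4005
k=5 load: inc=0.002551, refl=0.002551·-0.142857=-0.0004; V=0.397959+0.002551+-0.000364=0.4001
k=6 src: inc=-0.000364, refl=-0.000364·0.500000=-0.0002; V=0.400510+-0.000364+-0.000182=0.4000
k=7 load: inc=-0.000182, refl=-0.000182·-0.142857=0.0000; V=0.400146+-0.000182+0.000026=0.4000
k=8 src: inc=0.000026, refl=0.000026·0.500000=0.0000; V=0.399964+0.000026+0.000013=0.4000
k=9 load: inc=0.000013, refl=0.000013·-0.142857=-0.0000; V=0.399990+0.000013+-0.000002=0.4000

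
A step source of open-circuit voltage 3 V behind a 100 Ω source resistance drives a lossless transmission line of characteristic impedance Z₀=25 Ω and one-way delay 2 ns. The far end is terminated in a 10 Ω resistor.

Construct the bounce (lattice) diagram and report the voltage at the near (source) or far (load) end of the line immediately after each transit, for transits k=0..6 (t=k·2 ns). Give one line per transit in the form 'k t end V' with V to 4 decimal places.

Γ_L=-0.428571, Γ_S=0.600000; launch V₁=3·25/125=0.600000
k=0 src: V=0.6000
k=1 load: inc=0.600000, refl=0.600000·-0.428571=-0.2571; V=0.000000+0.600000+-0.257143=0.3429
k=2 src: inc=-0.257143, refl=-0.257143·0.600000=-0.1543; V=0.600000+-0.257143+-0.154286=0.1886
k=3 load: inc=-0.154286, refl=-0.154286·-0.428571=0.0661; V=0.342857+-0.154286+0.066122=0.2547
k=4 src: inc=0.066122, refl=0.066122·0.600000=0.0397; V=0.188571+0.066122+0.039673=0.2944
k=5 load: inc=0.039673, refl=0.039673·-0.428571=-0.0170; V=0.254694+0.039673+-0.017003=0.2774
k=6 src: inc=-0.017003, refl=-0.017003·0.600000=-0.0102; V=0.294367+-0.017003+-0.010202=0.2672

0 0 source 0.6000
1 2 load 0.3429
2 4 source 0.1886
3 6 load 0.2547
4 8 source 0.2944
5 10 load 0.2774
6 12 source 0.2672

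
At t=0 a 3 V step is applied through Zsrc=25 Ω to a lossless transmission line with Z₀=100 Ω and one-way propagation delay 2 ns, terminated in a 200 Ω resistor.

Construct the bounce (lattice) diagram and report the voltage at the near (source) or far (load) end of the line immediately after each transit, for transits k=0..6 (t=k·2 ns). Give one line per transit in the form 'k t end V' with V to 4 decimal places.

0 0 source 2.4000
1 2 load 3.2000
2 4 source 2.7200
3 6 load 2.5600
4 8 source 2.6560
5 10 load 2.6880
6 12 source 2.6688

Γ_L=0.333333, Γ_S=-0.600000; launch V₁=3·100/125=2.400000
k=0 src: V=2.4000
k=1 load: inc=2.400000, refl=2.400000·0.333333=0.8000; V=0.000000+2.400000+0.800000=3.2000
k=2 src: inc=0.800000, refl=0.800000·-0.600000=-0.4800; V=2.400000+0.800000+-0.480000=2.7200
k=3 load: inc=-0.480000, refl=-0.480000·0.333333=-0.1600; V=3.200000+-0.480000+-0.160000=2.5600
k=4 src: inc=-0.160000, refl=-0.160000·-0.600000=0.0960; V=2.720000+-0.160000+0.096000=2.6560
k=5 load: inc=0.096000, refl=0.096000·0.333333=0.0320; V=2.560000+0.096000+0.032000=2.6880
k=6 src: inc=0.032000, refl=0.032000·-0.600000=-0.0192; V=2.656000+0.032000+-0.019200=2.6688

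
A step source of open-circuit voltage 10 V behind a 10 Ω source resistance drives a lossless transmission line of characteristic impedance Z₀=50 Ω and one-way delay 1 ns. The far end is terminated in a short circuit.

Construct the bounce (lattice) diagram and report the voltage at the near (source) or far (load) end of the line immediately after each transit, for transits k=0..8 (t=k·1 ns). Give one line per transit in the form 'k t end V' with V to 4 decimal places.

Γ_L=-1.000000, Γ_S=-0.666667; launch V₁=10·50/60=8.333333
k=0 src: V=8.3333
k=1 load: inc=8.333333, refl=8.333333·-1.000000=-8.3333; V=0.000000+8.333333+-8.333333=0.0000
k=2 src: inc=-8.333333, refl=-8.333333·-0.666667=5.5556; V=8.333333+-8.333333+5.555556=5.5556
k=3 load: inc=5.555556, refl=5.555556·-1.000000=-5.5556; V=0.000000+5.555556+-5.555556=0.0000
k=4 src: inc=-5.555556, refl=-5.555556·-0.666667=3.7037; V=5.555556+-5.555556+3.703704=3.7037
k=5 load: inc=3.703704, refl=3.703704·-1.000000=-3.7037; V=0.000000+3.703704+-3.703704=0.0000
k=6 src: inc=-3.703704, refl=-3.703704·-0.666667=2.4691; V=3.703704+-3.703704+2.469136=2.4691
k=7 load: inc=2.469136, refl=2.469136·-1.000000=-2.4691; V=0.000000+2.469136+-2.469136=0.0000
k=8 src: inc=-2.469136, refl=-2.469136·-0.666667=1.6461; V=2.469136+-2.469136+1.646091=1.6461

0 0 source 8.3333
1 1 load 0.0000
2 2 source 5.5556
3 3 load 0.0000
4 4 source 3.7037
5 5 load 0.0000
6 6 source 2.4691
7 7 load 0.0000
8 8 source 1.6461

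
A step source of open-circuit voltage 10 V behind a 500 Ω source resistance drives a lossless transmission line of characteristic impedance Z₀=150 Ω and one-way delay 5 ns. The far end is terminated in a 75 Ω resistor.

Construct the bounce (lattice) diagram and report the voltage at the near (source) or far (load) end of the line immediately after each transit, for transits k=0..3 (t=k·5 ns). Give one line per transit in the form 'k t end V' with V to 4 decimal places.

Γ_L=-0.333333, Γ_S=0.538462; launch V₁=10·150/650=2.307692
k=0 src: V=2.3077
k=1 load: inc=2.307692, refl=2.307692·-0.333333=-0.7692; V=0.000000+2.307692+-0.769231=1.5385
k=2 src: inc=-0.769231, refl=-0.769231·0.538462=-0.4142; V=2.307692+-0.769231+-0.414201=1.1243
k=3 load: inc=-0.414201, refl=-0.414201·-0.333333=0.1381; V=1.538462+-0.414201+0.138067=1.2623

0 0 source 2.3077
1 5 load 1.5385
2 10 source 1.1243
3 15 load 1.2623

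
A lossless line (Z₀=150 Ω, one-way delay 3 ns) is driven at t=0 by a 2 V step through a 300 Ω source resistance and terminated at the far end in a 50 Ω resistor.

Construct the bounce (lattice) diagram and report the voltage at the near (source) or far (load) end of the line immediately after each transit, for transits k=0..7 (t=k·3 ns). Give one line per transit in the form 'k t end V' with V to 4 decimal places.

0 0 source 0.6667
1 3 load 0.3333
2 6 source 0.2222
3 9 load 0.2778
4 12 source 0.2963
5 15 load 0.2870
6 18 source 0.2840
7 21 load 0.2855

Γ_L=-0.500000, Γ_S=0.333333; launch V₁=2·150/450=0.666667
k=0 src: V=0.6667
k=1 load: inc=0.666667, refl=0.666667·-0.500000=-0.3333; V=0.000000+0.666667+-0.333333=0.3333
k=2 src: inc=-0.333333, refl=-0.333333·0.333333=-0.1111; V=0.666667+-0.333333+-0.111111=0.2222
k=3 load: inc=-0.111111, refl=-0.111111·-0.500000=0.0556; V=0.333333+-0.111111+0.055556=0.2778
k=4 src: inc=0.055556, refl=0.055556·0.333333=0.0185; V=0.222222+0.055556+0.018519=0.2963
k=5 load: inc=0.018519, refl=0.018519·-0.500000=-0.0093; V=0.277778+0.018519+-0.009259=0.2870
k=6 src: inc=-0.009259, refl=-0.009259·0.333333=-0.0031; V=0.296296+-0.009259+-0.003086=0.2840
k=7 load: inc=-0.003086, refl=-0.003086·-0.500000=0.0015; V=0.287037+-0.003086+0.001543=0.2855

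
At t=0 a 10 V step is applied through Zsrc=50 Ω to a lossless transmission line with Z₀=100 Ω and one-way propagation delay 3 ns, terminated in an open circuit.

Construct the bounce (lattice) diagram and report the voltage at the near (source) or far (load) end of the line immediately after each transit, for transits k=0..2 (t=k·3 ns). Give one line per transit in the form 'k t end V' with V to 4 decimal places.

Γ_L=1.000000, Γ_S=-0.333333; launch V₁=10·100/150=6.666667
k=0 src: V=6.6667
k=1 load: inc=6.666667, refl=6.666667·1.000000=6.6667; V=0.000000+6.666667+6.666667=13.3333
k=2 src: inc=6.666667, refl=6.666667·-0.333333=-2.2222; V=6.666667+6.666667+-2.222222=11.1111

0 0 source 6.6667
1 3 load 13.3333
2 6 source 11.1111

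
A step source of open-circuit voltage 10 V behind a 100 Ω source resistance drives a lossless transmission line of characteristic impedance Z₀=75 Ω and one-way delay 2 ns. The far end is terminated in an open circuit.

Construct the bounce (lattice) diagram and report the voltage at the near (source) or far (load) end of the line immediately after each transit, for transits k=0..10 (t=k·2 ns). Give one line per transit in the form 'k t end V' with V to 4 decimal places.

0 0 source 4.2857
1 2 load 8.5714
2 4 source 9.1837
3 6 load 9.7959
4 8 source 9.8834
5 10 load 9.9708
6 12 source 9.9833
7 14 load 9.9958
8 16 source 9.9976
9 18 load 9.9994
10 20 source 9.9997

Γ_L=1.000000, Γ_S=0.142857; launch V₁=10·75/175=4.285714
k=0 src: V=4.2857
k=1 load: inc=4.285714, refl=4.285714·1.000000=4.2857; V=0.000000+4.285714+4.285714=8.5714
k=2 src: inc=4.285714, refl=4.285714·0.142857=0.6122; V=4.285714+4.285714+0.612245=9.1837
k=3 load: inc=0.612245, refl=0.612245·1.000000=0.6122; V=8.571429+0.612245+0.612245=9.7959
k=4 src: inc=0.612245, refl=0.612245·0.142857=0.0875; V=9.183673+0.612245+0.087464=9.8834
k=5 load: inc=0.087464, refl=0.087464·1.000000=0.0875; V=9.795918+0.087464+0.087464=9.9708
k=6 src: inc=0.087464, refl=0.087464·0.142857=0.0125; V=9.883382+0.087464+0.012495=9.9833
k=7 load: inc=0.012495, refl=0.012495·1.000000=0.0125; V=9.970845+0.012495+0.012495=9.9958
k=8 src: inc=0.012495, refl=0.012495·0.142857=0.0018; V=9.983340+0.012495+0.001785=9.9976
k=9 load: inc=0.001785, refl=0.001785·1.000000=0.0018; V=9.995835+0.001785+0.001785=9.9994
k=10 src: inc=0.001785, refl=0.001785·0.142857=0.0003; V=9.997620+0.001785+0.000255=9.9997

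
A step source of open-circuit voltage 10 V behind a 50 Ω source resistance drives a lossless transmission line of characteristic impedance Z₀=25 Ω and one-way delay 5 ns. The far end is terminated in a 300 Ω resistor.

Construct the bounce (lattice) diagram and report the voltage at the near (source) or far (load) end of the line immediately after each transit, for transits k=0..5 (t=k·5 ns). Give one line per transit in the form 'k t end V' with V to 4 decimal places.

0 0 source 3.3333
1 5 load 6.1538
2 10 source 7.0940
3 15 load 7.8895
4 20 source 8.1547
5 25 load 8.3791

Γ_L=0.846154, Γ_S=0.333333; launch V₁=10·25/75=3.333333
k=0 src: V=3.3333
k=1 load: inc=3.333333, refl=3.333333·0.846154=2.8205; V=0.000000+3.333333+2.820513=6.1538
k=2 src: inc=2.820513, refl=2.820513·0.333333=0.9402; V=3.333333+2.820513+0.940171=7.0940
k=3 load: inc=0.940171, refl=0.940171·0.846154=0.7955; V=6.153846+0.940171+0.795529=7.8895
k=4 src: inc=0.795529, refl=0.795529·0.333333=0.2652; V=7.094017+0.795529+0.265176=8.1547
k=5 load: inc=0.265176, refl=0.265176·0.846154=0.2244; V=7.889546+0.265176+0.224380=8.3791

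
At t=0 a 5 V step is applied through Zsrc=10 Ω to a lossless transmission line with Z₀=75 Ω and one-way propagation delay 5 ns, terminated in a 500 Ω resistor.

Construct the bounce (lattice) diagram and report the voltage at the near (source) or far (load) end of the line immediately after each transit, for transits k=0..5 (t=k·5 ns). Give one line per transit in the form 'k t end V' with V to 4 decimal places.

Γ_L=0.739130, Γ_S=-0.764706; launch V₁=5·75/85=4.411765
k=0 src: V=4.4118
k=1 load: inc=4.411765, refl=4.411765·0.739130=3.2609; V=0.000000+4.411765+3.260870=7.6726
k=2 src: inc=3.260870, refl=3.260870·-0.764706=-2.4936; V=4.411765+3.260870+-2.493606=5.1790
k=3 load: inc=-2.493606, refl=-2.493606·0.739130=-1.8431; V=7.672634+-2.493606+-1.843100=3.3359
k=4 src: inc=-1.843100, refl=-1.843100·-0.764706=1.4094; V=5.179028+-1.843100+1.409430=4.7454
k=5 load: inc=1.409430, refl=1.409430·0.739130=1.0418; V=3.335928+1.409430+1.041752=5.7871

0 0 source 4.4118
1 5 load 7.6726
2 10 source 5.1790
3 15 load 3.3359
4 20 source 4.7454
5 25 load 5.7871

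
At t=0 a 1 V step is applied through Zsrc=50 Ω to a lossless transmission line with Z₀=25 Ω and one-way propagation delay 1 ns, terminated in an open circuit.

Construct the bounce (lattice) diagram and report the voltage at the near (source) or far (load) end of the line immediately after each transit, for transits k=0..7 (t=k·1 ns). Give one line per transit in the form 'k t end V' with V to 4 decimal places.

Γ_L=1.000000, Γ_S=0.333333; launch V₁=1·25/75=0.333333
k=0 src: V=0.3333
k=1 load: inc=0.333333, refl=0.333333·1.000000=0.3333; V=0.000000+0.333333+0.333333=0.6667
k=2 src: inc=0.333333, refl=0.333333·0.333333=0.1111; V=0.333333+0.333333+0.111111=0.7778
k=3 load: inc=0.111111, refl=0.111111·1.000000=0.1111; V=0.666667+0.111111+0.111111=0.8889
k=4 src: inc=0.111111, refl=0.111111·0.333333=0.0370; V=0.777778+0.111111+0.037037=0.9259
k=5 load: inc=0.037037, refl=0.037037·1.000000=0.0370; V=0.888889+0.037037+0.037037=0.9630
k=6 src: inc=0.037037, refl=0.037037·0.333333=0.0123; V=0.925926+0.037037+0.012346=0.9753
k=7 load: inc=0.012346, refl=0.012346·1.000000=0.0123; V=0.962963+0.012346+0.012346=0.9877

0 0 source 0.3333
1 1 load 0.6667
2 2 source 0.7778
3 3 load 0.8889
4 4 source 0.9259
5 5 load 0.9630
6 6 source 0.9753
7 7 load 0.9877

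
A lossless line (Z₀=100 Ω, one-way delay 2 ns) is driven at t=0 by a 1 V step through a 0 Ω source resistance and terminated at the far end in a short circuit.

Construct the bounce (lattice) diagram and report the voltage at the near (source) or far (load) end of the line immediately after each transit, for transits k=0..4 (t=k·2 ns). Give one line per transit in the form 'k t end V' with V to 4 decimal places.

0 0 source 1.0000
1 2 load 0.0000
2 4 source 1.0000
3 6 load 0.0000
4 8 source 1.0000

Γ_L=-1.000000, Γ_S=-1.000000; launch V₁=1·100/100=1.000000
k=0 src: V=1.0000
k=1 load: inc=1.000000, refl=1.000000·-1.000000=-1.0000; V=0.000000+1.000000+-1.000000=0.0000
k=2 src: inc=-1.000000, refl=-1.000000·-1.000000=1.0000; V=1.000000+-1.000000+1.000000=1.0000
k=3 load: inc=1.000000, refl=1.000000·-1.000000=-1.0000; V=0.000000+1.000000+-1.000000=0.0000
k=4 src: inc=-1.000000, refl=-1.000000·-1.000000=1.0000; V=1.000000+-1.000000+1.000000=1.0000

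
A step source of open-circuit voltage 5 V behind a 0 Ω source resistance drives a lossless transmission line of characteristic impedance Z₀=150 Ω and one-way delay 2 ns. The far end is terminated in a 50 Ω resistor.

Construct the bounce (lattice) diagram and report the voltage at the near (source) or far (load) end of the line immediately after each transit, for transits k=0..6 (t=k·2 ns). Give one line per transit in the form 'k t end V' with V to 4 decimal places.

Γ_L=-0.500000, Γ_S=-1.000000; launch V₁=5·150/150=5.000000
k=0 src: V=5.0000
k=1 load: inc=5.000000, refl=5.000000·-0.500000=-2.5000; V=0.000000+5.000000+-2.500000=2.5000
k=2 src: inc=-2.500000, refl=-2.500000·-1.000000=2.5000; V=5.000000+-2.500000+2.500000=5.0000
k=3 load: inc=2.500000, refl=2.500000·-0.500000=-1.2500; V=2.500000+2.500000+-1.250000=3.7500
k=4 src: inc=-1.250000, refl=-1.250000·-1.000000=1.2500; V=5.000000+-1.250000+1.250000=5.0000
k=5 load: inc=1.250000, refl=1.250000·-0.500000=-0.6250; V=3.750000+1.250000+-0.625000=4.3750
k=6 src: inc=-0.625000, refl=-0.625000·-1.000000=0.6250; V=5.000000+-0.625000+0.625000=5.0000

0 0 source 5.0000
1 2 load 2.5000
2 4 source 5.0000
3 6 load 3.7500
4 8 source 5.0000
5 10 load 4.3750
6 12 source 5.0000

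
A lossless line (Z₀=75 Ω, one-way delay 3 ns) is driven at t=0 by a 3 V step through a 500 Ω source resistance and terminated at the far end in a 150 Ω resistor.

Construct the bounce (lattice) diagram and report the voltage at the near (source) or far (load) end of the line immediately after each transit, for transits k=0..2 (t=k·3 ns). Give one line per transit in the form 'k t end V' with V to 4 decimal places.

Γ_L=0.333333, Γ_S=0.739130; launch V₁=3·75/575=0.391304
k=0 src: V=0.3913
k=1 load: inc=0.391304, refl=0.391304·0.333333=0.1304; V=0.000000+0.391304+0.130435=0.5217
k=2 src: inc=0.130435, refl=0.130435·0.739130=0.0964; V=0.391304+0.130435+0.096408=0.6181

0 0 source 0.3913
1 3 load 0.5217
2 6 source 0.6181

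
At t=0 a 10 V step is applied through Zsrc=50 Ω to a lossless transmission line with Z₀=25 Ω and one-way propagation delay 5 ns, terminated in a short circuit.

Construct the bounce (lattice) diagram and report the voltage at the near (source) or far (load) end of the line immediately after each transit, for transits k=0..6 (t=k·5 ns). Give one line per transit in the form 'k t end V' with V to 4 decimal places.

Γ_L=-1.000000, Γ_S=0.333333; launch V₁=10·25/75=3.333333
k=0 src: V=3.3333
k=1 load: inc=3.333333, refl=3.333333·-1.000000=-3.3333; V=0.000000+3.333333+-3.333333=0.0000
k=2 src: inc=-3.333333, refl=-3.333333·0.333333=-1.1111; V=3.333333+-3.333333+-1.111111=-1.1111
k=3 load: inc=-1.111111, refl=-1.111111·-1.000000=1.1111; V=0.000000+-1.111111+1.111111=0.0000
k=4 src: inc=1.111111, refl=1.111111·0.333333=0.3704; V=-1.111111+1.111111+0.370370=0.3704
k=5 load: inc=0.370370, refl=0.370370·-1.000000=-0.3704; V=0.000000+0.370370+-0.370370=0.0000
k=6 src: inc=-0.370370, refl=-0.370370·0.333333=-0.1235; V=0.370370+-0.370370+-0.123457=-0.1235

0 0 source 3.3333
1 5 load 0.0000
2 10 source -1.1111
3 15 load 0.0000
4 20 source 0.3704
5 25 load 0.0000
6 30 source -0.1235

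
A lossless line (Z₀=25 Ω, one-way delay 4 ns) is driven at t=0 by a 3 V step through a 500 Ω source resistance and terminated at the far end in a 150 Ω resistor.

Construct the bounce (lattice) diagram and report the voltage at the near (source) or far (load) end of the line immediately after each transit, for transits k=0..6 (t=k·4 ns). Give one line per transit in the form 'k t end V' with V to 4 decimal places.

Γ_L=0.714286, Γ_S=0.904762; launch V₁=3·25/525=0.142857
k=0 src: V=0.1429
k=1 load: inc=0.142857, refl=0.142857·0.714286=0.1020; V=0.000000+0.142857+0.102041=0.2449
k=2 src: inc=0.102041, refl=0.102041·0.904762=0.0923; V=0.142857+0.102041+0.092323=0.3372
k=3 load: inc=0.092323, refl=0.092323·0.714286=0.0659; V=0.244898+0.092323+0.065945=0.4032
k=4 src: inc=0.065945, refl=0.065945·0.904762=0.0597; V=0.337221+0.065945+0.059664=0.4628
k=5 load: inc=0.059664, refl=0.059664·0.714286=0.0426; V=0.403165+0.059664+0.042617=0.5054
k=6 src: inc=0.042617, refl=0.042617·0.904762=0.0386; V=0.462830+0.042617+0.038559=0.5440

0 0 source 0.1429
1 4 load 0.2449
2 8 source 0.3372
3 12 load 0.4032
4 16 source 0.4628
5 20 load 0.5054
6 24 source 0.5440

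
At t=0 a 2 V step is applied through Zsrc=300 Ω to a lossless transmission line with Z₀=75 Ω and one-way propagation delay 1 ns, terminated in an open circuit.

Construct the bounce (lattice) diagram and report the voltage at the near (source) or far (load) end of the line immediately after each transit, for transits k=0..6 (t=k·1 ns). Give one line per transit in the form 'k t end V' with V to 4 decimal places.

0 0 source 0.4000
1 1 load 0.8000
2 2 source 1.0400
3 3 load 1.2800
4 4 source 1.4240
5 5 load 1.5680
6 6 source 1.6544

Γ_L=1.000000, Γ_S=0.600000; launch V₁=2·75/375=0.400000
k=0 src: V=0.4000
k=1 load: inc=0.400000, refl=0.400000·1.000000=0.4000; V=0.000000+0.400000+0.400000=0.8000
k=2 src: inc=0.400000, refl=0.400000·0.600000=0.2400; V=0.400000+0.400000+0.240000=1.0400
k=3 load: inc=0.240000, refl=0.240000·1.000000=0.2400; V=0.800000+0.240000+0.240000=1.2800
k=4 src: inc=0.240000, refl=0.240000·0.600000=0.1440; V=1.040000+0.240000+0.144000=1.4240
k=5 load: inc=0.144000, refl=0.144000·1.000000=0.1440; V=1.280000+0.144000+0.144000=1.5680
k=6 src: inc=0.144000, refl=0.144000·0.600000=0.0864; V=1.424000+0.144000+0.086400=1.6544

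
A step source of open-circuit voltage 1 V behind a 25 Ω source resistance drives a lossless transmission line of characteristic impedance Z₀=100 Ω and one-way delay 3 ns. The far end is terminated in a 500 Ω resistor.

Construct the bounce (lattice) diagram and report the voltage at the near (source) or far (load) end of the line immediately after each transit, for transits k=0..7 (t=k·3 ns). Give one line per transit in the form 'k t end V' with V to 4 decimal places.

Γ_L=0.666667, Γ_S=-0.600000; launch V₁=1·100/125=0.800000
k=0 src: V=0.8000
k=1 load: inc=0.800000, refl=0.800000·0.666667=0.5333; V=0.000000+0.800000+0.533333=1.3333
k=2 src: inc=0.533333, refl=0.533333·-0.600000=-0.3200; V=0.800000+0.533333+-0.320000=1.0133
k=3 load: inc=-0.320000, refl=-0.320000·0.666667=-0.2133; V=1.333333+-0.320000+-0.213333=0.8000
k=4 src: inc=-0.213333, refl=-0.213333·-0.600000=0.1280; V=1.013333+-0.213333+0.128000=0.9280
k=5 load: inc=0.128000, refl=0.128000·0.666667=0.0853; V=0.800000+0.128000+0.085333=1.0133
k=6 src: inc=0.085333, refl=0.085333·-0.600000=-0.0512; V=0.928000+0.085333+-0.051200=0.9621
k=7 load: inc=-0.051200, refl=-0.051200·0.666667=-0.0341; V=1.013333+-0.051200+-0.034133=0.9280

0 0 source 0.8000
1 3 load 1.3333
2 6 source 1.0133
3 9 load 0.8000
4 12 source 0.9280
5 15 load 1.0133
6 18 source 0.9621
7 21 load 0.9280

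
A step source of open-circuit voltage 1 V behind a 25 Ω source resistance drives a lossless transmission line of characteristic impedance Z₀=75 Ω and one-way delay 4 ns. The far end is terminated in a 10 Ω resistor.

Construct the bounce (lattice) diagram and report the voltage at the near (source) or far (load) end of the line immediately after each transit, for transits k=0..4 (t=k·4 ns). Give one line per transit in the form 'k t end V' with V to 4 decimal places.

Γ_L=-0.764706, Γ_S=-0.500000; launch V₁=1·75/100=0.750000
k=0 src: V=0.7500
k=1 load: inc=0.750000, refl=0.750000·-0.764706=-0.5735; V=0.000000+0.750000+-0.573529=0.1765
k=2 src: inc=-0.573529, refl=-0.573529·-0.500000=0.2868; V=0.750000+-0.573529+0.286765=0.4632
k=3 load: inc=0.286765, refl=0.286765·-0.764706=-0.2193; V=0.176471+0.286765+-0.219291=0.2439
k=4 src: inc=-0.219291, refl=-0.219291·-0.500000=0.1096; V=0.463235+-0.219291+0.109645=0.3536

0 0 source 0.7500
1 4 load 0.1765
2 8 source 0.4632
3 12 load 0.2439
4 16 source 0.3536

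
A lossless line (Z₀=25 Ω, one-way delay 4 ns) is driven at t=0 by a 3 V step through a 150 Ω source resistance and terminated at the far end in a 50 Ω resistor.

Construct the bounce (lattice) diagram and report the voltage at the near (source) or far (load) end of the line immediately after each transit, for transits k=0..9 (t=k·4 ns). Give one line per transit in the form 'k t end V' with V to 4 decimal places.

0 0 source 0.4286
1 4 load 0.5714
2 8 source 0.6735
3 12 load 0.7075
4 16 source 0.7318
5 20 load 0.7399
6 24 source 0.7457
7 28 load 0.7476
8 32 source 0.7490
9 36 load 0.7494

Γ_L=0.333333, Γ_S=0.714286; launch V₁=3·25/175=0.428571
k=0 src: V=0.4286
k=1 load: inc=0.428571, refl=0.428571·0.333333=0.1429; V=0.000000+0.428571+0.142857=0.5714
k=2 src: inc=0.142857, refl=0.142857·0.714286=0.1020; V=0.428571+0.142857+0.102041=0.6735
k=3 load: inc=0.102041, refl=0.102041·0.333333=0.0340; V=0.571429+0.102041+0.034014=0.7075
k=4 src: inc=0.034014, refl=0.034014·0.714286=0.0243; V=0.673469+0.034014+0.024295=0.7318
k=5 load: inc=0.024295, refl=0.024295·0.333333=0.0081; V=0.707483+0.024295+0.008098=0.7399
k=6 src: inc=0.008098, refl=0.008098·0.714286=0.0058; V=0.731778+0.008098+0.005785=0.7457
k=7 load: inc=0.005785, refl=0.005785·0.333333=0.0019; V=0.739877+0.005785+0.001928=0.7476
k=8 src: inc=0.001928, refl=0.001928·0.714286=0.0014; V=0.745662+0.001928+0.001377=0.7490
k=9 load: inc=0.001377, refl=0.001377·0.333333=0.0005; V=0.747590+0.001377+0.000459=0.7494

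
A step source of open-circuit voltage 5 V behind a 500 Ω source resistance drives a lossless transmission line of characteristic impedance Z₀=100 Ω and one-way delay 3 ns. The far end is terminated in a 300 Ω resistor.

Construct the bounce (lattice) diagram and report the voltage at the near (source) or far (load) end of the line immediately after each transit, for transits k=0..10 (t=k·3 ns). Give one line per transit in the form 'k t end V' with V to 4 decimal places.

0 0 source 0.8333
1 3 load 1.2500
2 6 source 1.5278
3 9 load 1.6667
4 12 source 1.7593
5 15 load 1.8056
6 18 source 1.8364
7 21 load 1.8519
8 24 source 1.8621
9 27 load 1.8673
10 30 source 1.8707

Γ_L=0.500000, Γ_S=0.666667; launch V₁=5·100/600=0.833333
k=0 src: V=0.8333
k=1 load: inc=0.833333, refl=0.833333·0.500000=0.4167; V=0.000000+0.833333+0.416667=1.2500
k=2 src: inc=0.416667, refl=0.416667·0.666667=0.2778; V=0.833333+0.416667+0.277778=1.5278
k=3 load: inc=0.277778, refl=0.277778·0.500000=0.1389; V=1.250000+0.277778+0.138889=1.6667
k=4 src: inc=0.138889, refl=0.138889·0.666667=0.0926; V=1.527778+0.138889+0.092593=1.7593
k=5 load: inc=0.092593, refl=0.092593·0.500000=0.0463; V=1.666667+0.092593+0.046296=1.8056
k=6 src: inc=0.046296, refl=0.046296·0.666667=0.0309; V=1.759259+0.046296+0.030864=1.8364
k=7 load: inc=0.030864, refl=0.030864·0.500000=0.0154; V=1.805556+0.030864+0.015432=1.8519
k=8 src: inc=0.015432, refl=0.015432·0.666667=0.0103; V=1.836420+0.015432+0.010288=1.8621
k=9 load: inc=0.010288, refl=0.010288·0.500000=0.0051; V=1.851852+0.010288+0.005144=1.8673
k=10 src: inc=0.005144, refl=0.005144·0.666667=0.0034; V=1.862140+0.005144+0.003429=1.8707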